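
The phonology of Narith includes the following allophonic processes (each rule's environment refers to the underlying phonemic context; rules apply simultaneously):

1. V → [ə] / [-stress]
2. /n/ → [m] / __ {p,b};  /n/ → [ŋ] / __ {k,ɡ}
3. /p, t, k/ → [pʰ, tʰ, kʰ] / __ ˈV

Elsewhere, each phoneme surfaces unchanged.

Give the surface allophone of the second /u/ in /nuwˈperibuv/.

/u/ (between /b/ and /v/) occurs in an unstressed syllable → [ə] by rule 1.

[ə]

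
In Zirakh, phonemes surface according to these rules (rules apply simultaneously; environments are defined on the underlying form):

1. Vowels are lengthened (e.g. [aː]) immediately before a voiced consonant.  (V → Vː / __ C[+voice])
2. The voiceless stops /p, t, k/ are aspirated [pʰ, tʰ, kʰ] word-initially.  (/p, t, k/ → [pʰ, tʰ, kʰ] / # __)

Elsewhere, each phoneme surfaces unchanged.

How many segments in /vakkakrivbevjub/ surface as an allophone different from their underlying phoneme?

Segments that undergo a rule: /i/ → [iː] (rule 1); /e/ → [eː] (rule 1); /u/ → [uː] (rule 1).
All other segments surface unchanged.

3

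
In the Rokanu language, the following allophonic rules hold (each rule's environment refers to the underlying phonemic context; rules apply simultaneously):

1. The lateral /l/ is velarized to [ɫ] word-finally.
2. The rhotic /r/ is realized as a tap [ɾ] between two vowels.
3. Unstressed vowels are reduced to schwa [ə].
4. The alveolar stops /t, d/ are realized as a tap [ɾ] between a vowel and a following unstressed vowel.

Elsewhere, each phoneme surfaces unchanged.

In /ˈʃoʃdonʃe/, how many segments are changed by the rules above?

Segments that undergo a rule: /o/ → [ə] (rule 3); /e/ → [ə] (rule 3).
All other segments surface unchanged.

2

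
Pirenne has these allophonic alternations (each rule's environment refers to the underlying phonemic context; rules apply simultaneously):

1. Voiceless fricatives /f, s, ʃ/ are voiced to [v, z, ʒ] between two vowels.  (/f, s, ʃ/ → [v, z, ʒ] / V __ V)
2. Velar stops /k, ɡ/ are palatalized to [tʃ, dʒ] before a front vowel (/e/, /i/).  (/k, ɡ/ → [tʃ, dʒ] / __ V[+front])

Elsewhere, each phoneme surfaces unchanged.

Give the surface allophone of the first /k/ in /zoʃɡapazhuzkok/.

[k]

/k/ (between /z/ and /o/) is in the target of rule 2 but the environment (before a front vowel) is not met → [k].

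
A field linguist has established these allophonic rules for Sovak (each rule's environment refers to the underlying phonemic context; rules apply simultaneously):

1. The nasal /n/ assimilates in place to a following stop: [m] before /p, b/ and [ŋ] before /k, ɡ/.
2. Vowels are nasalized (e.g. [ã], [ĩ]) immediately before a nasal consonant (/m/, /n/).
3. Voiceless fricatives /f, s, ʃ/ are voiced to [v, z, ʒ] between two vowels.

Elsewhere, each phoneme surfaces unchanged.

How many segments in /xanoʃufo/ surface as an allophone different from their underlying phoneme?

Segments that undergo a rule: /a/ → [ã] (rule 2); /ʃ/ → [ʒ] (rule 3); /f/ → [v] (rule 3).
All other segments surface unchanged.

3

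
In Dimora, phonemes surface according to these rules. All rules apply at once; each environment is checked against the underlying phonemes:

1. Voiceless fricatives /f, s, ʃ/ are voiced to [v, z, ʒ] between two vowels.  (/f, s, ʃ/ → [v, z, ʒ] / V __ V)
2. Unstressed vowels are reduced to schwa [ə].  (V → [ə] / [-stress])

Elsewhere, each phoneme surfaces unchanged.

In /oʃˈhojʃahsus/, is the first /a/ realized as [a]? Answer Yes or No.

No

Rule 2 applies to /a/ (between /ʃ/ and /h/: in an unstressed syllable) → [ə].
The actual realization is [ə], not [a].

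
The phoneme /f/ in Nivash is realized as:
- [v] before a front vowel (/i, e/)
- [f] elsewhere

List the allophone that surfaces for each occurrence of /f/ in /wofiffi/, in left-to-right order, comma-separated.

[v], [f], [v]

Occurrence 1 (position 3): before a front vowel (/i, e/) → [v].
Occurrence 2 (position 5): no conditioning environment matches → elsewhere allophone [f].
Occurrence 3 (position 6): before a front vowel (/i, e/) → [v].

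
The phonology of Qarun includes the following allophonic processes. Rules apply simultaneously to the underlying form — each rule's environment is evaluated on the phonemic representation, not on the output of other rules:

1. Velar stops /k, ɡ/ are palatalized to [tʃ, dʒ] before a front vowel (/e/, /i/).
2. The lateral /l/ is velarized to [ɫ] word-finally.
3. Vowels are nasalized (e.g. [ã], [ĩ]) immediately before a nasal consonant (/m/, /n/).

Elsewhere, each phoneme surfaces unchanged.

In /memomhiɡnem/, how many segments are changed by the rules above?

3

Segments that undergo a rule: /e/ → [ẽ] (rule 3); /o/ → [õ] (rule 3); /e/ → [ẽ] (rule 3).
All other segments surface unchanged.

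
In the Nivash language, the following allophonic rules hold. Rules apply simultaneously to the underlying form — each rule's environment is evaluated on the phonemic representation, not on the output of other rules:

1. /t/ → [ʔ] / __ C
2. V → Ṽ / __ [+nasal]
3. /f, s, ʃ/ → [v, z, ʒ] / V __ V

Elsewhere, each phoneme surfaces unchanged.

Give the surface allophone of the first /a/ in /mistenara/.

[a]

/a/ (between /n/ and /r/) fails the environment for rule 2, so it stays [a].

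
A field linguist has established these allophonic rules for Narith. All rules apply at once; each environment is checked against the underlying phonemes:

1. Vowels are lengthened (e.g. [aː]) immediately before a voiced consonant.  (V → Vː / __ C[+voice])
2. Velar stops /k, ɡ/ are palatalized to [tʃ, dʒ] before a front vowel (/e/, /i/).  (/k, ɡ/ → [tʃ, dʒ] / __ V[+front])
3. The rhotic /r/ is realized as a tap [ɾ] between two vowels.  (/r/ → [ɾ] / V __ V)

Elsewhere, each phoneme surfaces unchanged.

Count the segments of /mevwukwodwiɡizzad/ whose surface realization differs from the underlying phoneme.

6

Segments that undergo a rule: /e/ → [eː] (rule 1); /o/ → [oː] (rule 1); /i/ → [iː] (rule 1); /ɡ/ → [dʒ] (rule 2); /i/ → [iː] (rule 1); /a/ → [aː] (rule 1).
All other segments surface unchanged.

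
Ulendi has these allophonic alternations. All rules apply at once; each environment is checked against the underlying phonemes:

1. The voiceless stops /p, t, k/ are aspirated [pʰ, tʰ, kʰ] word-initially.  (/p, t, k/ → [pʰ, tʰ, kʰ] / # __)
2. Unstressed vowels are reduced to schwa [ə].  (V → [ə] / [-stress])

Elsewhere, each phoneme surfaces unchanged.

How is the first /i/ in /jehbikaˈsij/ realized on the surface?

[ə]

/i/ meets the environment for rule 2 (in an unstressed syllable) → [ə].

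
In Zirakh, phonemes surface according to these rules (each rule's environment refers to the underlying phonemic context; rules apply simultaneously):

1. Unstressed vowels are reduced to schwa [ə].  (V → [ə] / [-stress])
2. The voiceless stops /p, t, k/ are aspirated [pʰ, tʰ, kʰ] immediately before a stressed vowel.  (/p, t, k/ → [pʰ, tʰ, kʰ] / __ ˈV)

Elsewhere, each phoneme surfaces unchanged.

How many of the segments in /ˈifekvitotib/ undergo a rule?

4

Segments that undergo a rule: /e/ → [ə] (rule 1); /i/ → [ə] (rule 1); /o/ → [ə] (rule 1); /i/ → [ə] (rule 1).
All other segments surface unchanged.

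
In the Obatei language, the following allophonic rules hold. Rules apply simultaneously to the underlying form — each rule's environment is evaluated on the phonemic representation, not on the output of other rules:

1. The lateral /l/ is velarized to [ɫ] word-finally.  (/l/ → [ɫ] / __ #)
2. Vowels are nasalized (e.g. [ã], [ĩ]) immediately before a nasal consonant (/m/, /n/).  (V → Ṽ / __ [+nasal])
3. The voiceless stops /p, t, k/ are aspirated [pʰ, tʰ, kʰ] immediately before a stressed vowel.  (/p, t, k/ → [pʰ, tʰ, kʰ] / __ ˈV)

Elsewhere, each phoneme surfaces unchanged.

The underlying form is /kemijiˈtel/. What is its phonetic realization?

[kẽmijiˈtʰeɫ]

/k/ — word-initial; rule 3 does not apply here → [k].
/e/ (between /k/ and /m/): before a nasal consonant, so rule 2 applies → [ẽ].
/i/ (between /m/ and /j/): rule 2 targets it, but not before a nasal consonant → unchanged [i].
/i/ (between /j/ and /t/) fails the environment for rule 2, so it stays [i].
/t/ (between /i/ and /e/): immediately before a stressed vowel, so rule 3 applies → [tʰ].
/e/ (between /t/ and /l/) is in the target of rule 2 but the environment (before a nasal consonant) is not met → [e].
/l/ — word-final, word-finally — surfaces as [ɫ] (rule 1).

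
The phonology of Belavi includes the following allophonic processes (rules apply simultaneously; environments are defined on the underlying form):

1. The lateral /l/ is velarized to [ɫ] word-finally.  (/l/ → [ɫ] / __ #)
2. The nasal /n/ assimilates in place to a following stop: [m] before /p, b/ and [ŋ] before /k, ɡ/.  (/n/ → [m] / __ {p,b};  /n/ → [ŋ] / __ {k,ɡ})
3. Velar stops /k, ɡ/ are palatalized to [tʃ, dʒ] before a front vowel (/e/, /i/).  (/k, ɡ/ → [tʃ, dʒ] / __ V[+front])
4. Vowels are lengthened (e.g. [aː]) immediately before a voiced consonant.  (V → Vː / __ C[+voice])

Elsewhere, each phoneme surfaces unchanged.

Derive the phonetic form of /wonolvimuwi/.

[woːnoːlviːmuːwi]

/w/ (word-initial) is unaffected → [w].
/o/ (between /w/ and /n/): before a voiced consonant, so rule 4 applies → [oː].
/n/ (between /o/ and /o/) fails the environment for rule 2, so it stays [n].
Rule 4 applies to /o/ (between /n/ and /l/: before a voiced consonant) → [oː].
/l/ (between /o/ and /v/) is in the target of rule 1 but the environment (word-finally) is not met → [l].
/v/ stays [v].
/i/ (between /v/ and /m/): before a voiced consonant, so rule 4 applies → [iː].
/m/ stays [m].
/u/ (between /m/ and /w/) occurs before a voiced consonant → [uː] by rule 4.
/w/ (between /u/ and /i/): no rule targets it → [w].
/i/ (word-final): rule 4 targets it, but not before a voiced consonant → unchanged [i].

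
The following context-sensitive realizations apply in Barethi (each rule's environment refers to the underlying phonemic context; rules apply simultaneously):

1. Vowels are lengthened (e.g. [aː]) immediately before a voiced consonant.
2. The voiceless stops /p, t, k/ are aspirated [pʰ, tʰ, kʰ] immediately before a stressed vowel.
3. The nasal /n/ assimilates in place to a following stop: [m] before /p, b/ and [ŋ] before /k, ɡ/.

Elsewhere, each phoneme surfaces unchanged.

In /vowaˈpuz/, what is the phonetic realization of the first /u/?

[uː]

/u/ meets the environment for rule 1 (before a voiced consonant) → [uː].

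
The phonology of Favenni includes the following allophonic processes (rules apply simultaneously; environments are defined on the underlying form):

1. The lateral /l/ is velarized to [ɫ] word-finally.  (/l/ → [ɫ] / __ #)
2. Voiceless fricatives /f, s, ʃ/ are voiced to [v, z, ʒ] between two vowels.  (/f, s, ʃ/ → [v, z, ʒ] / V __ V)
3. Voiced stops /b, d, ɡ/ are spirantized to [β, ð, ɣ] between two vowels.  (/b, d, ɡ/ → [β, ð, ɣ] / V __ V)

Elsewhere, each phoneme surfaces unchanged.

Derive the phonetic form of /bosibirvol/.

[boziβirvoɫ]

/b/ — word-initial; rule 3 does not apply here → [b].
/o/ (between /b/ and /s/): no rule targets it → [o].
/s/ (between /o/ and /i/) occurs between two vowels → [z] by rule 2.
/i/ (between /s/ and /b/): no rule targets it → [i].
/b/ — between /i/ and /i/, between two vowels — surfaces as [β] (rule 3).
/i/ (between /b/ and /r/) is unaffected → [i].
/r/ (between /i/ and /v/) is unaffected → [r].
/v/ (between /r/ and /o/) is unaffected → [v].
/o/ (between /v/ and /l/) is unaffected → [o].
/l/ (word-final) occurs word-finally → [ɫ] by rule 1.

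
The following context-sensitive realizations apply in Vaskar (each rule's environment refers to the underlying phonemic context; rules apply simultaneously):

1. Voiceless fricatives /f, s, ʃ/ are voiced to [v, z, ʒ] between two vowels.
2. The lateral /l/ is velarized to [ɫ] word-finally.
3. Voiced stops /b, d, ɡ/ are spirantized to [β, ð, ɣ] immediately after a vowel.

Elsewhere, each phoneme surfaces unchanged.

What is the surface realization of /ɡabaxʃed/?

/ɡ/ (word-initial) fails the environment for rule 3, so it stays [ɡ].
Rule 3 applies to /b/ (between /a/ and /a/: immediately after a vowel) → [β].
/ʃ/ (between /x/ and /e/) fails the environment for rule 1, so it stays [ʃ].
Rule 3 applies to /d/ (word-final: immediately after a vowel) → [ð].

[ɡaβaxʃeð]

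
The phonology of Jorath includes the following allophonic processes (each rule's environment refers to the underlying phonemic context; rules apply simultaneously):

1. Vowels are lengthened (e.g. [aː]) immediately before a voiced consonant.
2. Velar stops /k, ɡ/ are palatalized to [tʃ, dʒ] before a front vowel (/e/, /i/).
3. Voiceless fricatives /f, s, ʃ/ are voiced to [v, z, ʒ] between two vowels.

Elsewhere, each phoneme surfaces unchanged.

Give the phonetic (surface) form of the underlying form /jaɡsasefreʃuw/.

/j/ (word-initial) is unaffected → [j].
/a/ (between /j/ and /ɡ/): before a voiced consonant, so rule 1 applies → [aː].
/ɡ/ (between /a/ and /s/) is in the target of rule 2 but the environment (before a front vowel) is not met → [ɡ].
/s/ (between /ɡ/ and /a/) fails the environment for rule 3, so it stays [s].
/a/ (between /s/ and /s/) fails the environment for rule 1, so it stays [a].
/s/ (between /a/ and /e/): between two vowels, so rule 3 applies → [z].
/e/ (between /s/ and /f/) is in the target of rule 1 but the environment (before a voiced consonant) is not met → [e].
/f/ (between /e/ and /r/) fails the environment for rule 3, so it stays [f].
/r/ stays [r].
/e/ (between /r/ and /ʃ/): rule 1 targets it, but not before a voiced consonant → unchanged [e].
/ʃ/ — between /e/ and /u/, between two vowels — surfaces as [ʒ] (rule 3).
/u/ (between /ʃ/ and /w/) occurs before a voiced consonant → [uː] by rule 1.
/w/ stays [w].

[jaːɡsazefreʒuːw]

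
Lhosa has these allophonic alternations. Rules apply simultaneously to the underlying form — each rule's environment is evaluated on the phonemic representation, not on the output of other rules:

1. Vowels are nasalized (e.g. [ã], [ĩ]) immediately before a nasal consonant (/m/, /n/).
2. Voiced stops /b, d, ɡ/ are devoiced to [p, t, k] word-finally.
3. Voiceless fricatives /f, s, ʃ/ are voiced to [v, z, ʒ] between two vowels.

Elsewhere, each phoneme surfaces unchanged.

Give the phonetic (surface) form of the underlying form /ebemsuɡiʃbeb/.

/e/ (word-initial): rule 1 targets it, but not before a nasal consonant → unchanged [e].
/b/ (between /e/ and /e/): rule 2 targets it, but not word-finally → unchanged [b].
/e/ meets the environment for rule 1 (before a nasal consonant) → [ẽ].
/m/ — not in any rule's target class → [m].
/s/ (between /m/ and /u/) fails the environment for rule 3, so it stays [s].
/u/ (between /s/ and /ɡ/): rule 1 targets it, but not before a nasal consonant → unchanged [u].
/ɡ/ (between /u/ and /i/): rule 2 targets it, but not word-finally → unchanged [ɡ].
/i/ (between /ɡ/ and /ʃ/) fails the environment for rule 1, so it stays [i].
/ʃ/ (between /i/ and /b/) is in the target of rule 3 but the environment (between two vowels) is not met → [ʃ].
/b/ (between /ʃ/ and /e/): rule 2 targets it, but not word-finally → unchanged [b].
/e/ (between /b/ and /b/): rule 1 targets it, but not before a nasal consonant → unchanged [e].
/b/ (word-final): word-finally, so rule 2 applies → [p].

[ebẽmsuɡiʃbep]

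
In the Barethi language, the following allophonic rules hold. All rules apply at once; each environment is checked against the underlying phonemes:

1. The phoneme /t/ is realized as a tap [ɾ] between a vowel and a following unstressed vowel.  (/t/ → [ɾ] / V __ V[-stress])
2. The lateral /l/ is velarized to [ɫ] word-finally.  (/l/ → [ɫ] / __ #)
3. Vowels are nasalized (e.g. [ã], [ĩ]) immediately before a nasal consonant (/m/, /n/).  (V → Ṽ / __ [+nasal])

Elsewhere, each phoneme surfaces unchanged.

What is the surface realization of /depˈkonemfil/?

/d/ — not in any rule's target class → [d].
/e/ (between /d/ and /p/) is in the target of rule 3 but the environment (before a nasal consonant) is not met → [e].
/p/ (between /e/ and /k/): no rule targets it → [p].
/k/ (between /p/ and /o/) is unaffected → [k].
/o/ (between /k/ and /n/): before a nasal consonant, so rule 3 applies → [õ].
/n/ (between /o/ and /e/) is unaffected → [n].
/e/ — between /n/ and /m/, before a nasal consonant — surfaces as [ẽ] (rule 3).
/m/ (between /e/ and /f/) is unaffected → [m].
/f/ — not in any rule's target class → [f].
/i/ (between /f/ and /l/) is in the target of rule 3 but the environment (before a nasal consonant) is not met → [i].
/l/ (word-final) occurs word-finally → [ɫ] by rule 2.

[depˈkõnẽmfiɫ]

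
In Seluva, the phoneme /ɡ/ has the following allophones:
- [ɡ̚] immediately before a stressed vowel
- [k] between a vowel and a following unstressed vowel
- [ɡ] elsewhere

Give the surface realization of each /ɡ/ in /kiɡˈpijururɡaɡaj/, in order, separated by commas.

Occurrence 1 (position 3): no conditioning environment matches → elsewhere allophone [ɡ].
Occurrence 2 (position 11): no conditioning environment matches → elsewhere allophone [ɡ].
Occurrence 3 (position 13): between a vowel and a following unstressed vowel → [k].

[ɡ], [ɡ], [k]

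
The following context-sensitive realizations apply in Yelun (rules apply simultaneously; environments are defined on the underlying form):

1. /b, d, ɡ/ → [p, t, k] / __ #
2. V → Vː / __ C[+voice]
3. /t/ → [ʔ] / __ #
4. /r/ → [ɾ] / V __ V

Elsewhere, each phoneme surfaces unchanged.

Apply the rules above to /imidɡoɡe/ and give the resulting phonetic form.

[iːmiːdɡoːɡe]

/i/ (word-initial): before a voiced consonant, so rule 2 applies → [iː].
/m/ stays [m].
/i/ (between /m/ and /d/) occurs before a voiced consonant → [iː] by rule 2.
/d/ — between /i/ and /ɡ/; rule 1 does not apply here → [d].
/ɡ/ (between /d/ and /o/): rule 1 targets it, but not word-finally → unchanged [ɡ].
/o/ meets the environment for rule 2 (before a voiced consonant) → [oː].
/ɡ/ (between /o/ and /e/) is in the target of rule 1 but the environment (word-finally) is not met → [ɡ].
/e/ (word-final): rule 2 targets it, but not before a voiced consonant → unchanged [e].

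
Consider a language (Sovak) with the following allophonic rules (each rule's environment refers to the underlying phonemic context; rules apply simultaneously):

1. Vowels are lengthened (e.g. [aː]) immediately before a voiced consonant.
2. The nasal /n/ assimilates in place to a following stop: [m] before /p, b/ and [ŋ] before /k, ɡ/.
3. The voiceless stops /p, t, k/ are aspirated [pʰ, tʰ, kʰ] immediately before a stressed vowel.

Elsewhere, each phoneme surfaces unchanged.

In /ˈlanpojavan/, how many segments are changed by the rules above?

5

Segments that undergo a rule: /a/ → [aː] (rule 1); /n/ → [m] (rule 2); /o/ → [oː] (rule 1); /a/ → [aː] (rule 1); /a/ → [aː] (rule 1).
All other segments surface unchanged.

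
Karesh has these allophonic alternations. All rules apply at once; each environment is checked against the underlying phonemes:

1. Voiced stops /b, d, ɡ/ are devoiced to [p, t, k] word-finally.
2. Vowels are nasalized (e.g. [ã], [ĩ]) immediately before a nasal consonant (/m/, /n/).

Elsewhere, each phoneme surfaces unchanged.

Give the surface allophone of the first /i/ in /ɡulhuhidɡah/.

[i]

/i/ (between /h/ and /d/) is in the target of rule 2 but the environment (before a nasal consonant) is not met → [i].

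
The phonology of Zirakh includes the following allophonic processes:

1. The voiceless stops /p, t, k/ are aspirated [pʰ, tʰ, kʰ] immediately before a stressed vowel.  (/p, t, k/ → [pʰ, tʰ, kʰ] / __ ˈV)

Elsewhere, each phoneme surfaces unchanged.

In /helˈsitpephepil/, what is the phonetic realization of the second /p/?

[p]

/p/ — between /e/ and /h/; rule 1 does not apply here → [p].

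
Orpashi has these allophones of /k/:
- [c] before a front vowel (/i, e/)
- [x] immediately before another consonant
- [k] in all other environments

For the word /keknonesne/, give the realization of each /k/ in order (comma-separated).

[c], [x]

Occurrence 1 (position 1): before a front vowel (/i, e/) → [c].
Occurrence 2 (position 3): immediately before another consonant → [x].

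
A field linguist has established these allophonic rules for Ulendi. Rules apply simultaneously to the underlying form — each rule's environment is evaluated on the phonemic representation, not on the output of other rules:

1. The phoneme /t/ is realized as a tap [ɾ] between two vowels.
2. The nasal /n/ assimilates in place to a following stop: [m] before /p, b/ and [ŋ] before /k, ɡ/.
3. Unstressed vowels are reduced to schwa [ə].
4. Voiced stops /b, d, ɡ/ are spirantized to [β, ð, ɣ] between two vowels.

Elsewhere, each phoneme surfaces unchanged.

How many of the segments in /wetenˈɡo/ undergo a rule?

4

Segments that undergo a rule: /e/ → [ə] (rule 3); /t/ → [ɾ] (rule 1); /e/ → [ə] (rule 3); /n/ → [ŋ] (rule 2).
All other segments surface unchanged.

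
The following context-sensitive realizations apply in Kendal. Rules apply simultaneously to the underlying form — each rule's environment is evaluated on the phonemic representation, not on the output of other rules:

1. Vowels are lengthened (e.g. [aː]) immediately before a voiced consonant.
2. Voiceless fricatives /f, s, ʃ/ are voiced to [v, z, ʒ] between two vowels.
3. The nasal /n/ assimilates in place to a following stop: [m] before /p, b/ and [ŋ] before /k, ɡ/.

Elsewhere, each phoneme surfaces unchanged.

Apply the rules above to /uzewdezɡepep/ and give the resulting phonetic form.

[uːzeːwdeːzɡepep]

/u/ (word-initial): before a voiced consonant, so rule 1 applies → [uː].
/e/ (between /z/ and /w/) occurs before a voiced consonant → [eː] by rule 1.
/e/ — between /d/ and /z/, before a voiced consonant — surfaces as [eː] (rule 1).
/e/ (between /ɡ/ and /p/) is in the target of rule 1 but the environment (before a voiced consonant) is not met → [e].
/e/ (between /p/ and /p/) fails the environment for rule 1, so it stays [e].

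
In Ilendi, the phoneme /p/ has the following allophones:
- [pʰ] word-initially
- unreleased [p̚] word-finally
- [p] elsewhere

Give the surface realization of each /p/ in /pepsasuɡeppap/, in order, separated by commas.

[pʰ], [p], [p], [p], [p̚]

Occurrence 1 (position 1): word-initially → [pʰ].
Occurrence 2 (position 3): no conditioning environment matches → elsewhere allophone [p].
Occurrence 3 (position 10): no conditioning environment matches → elsewhere allophone [p].
Occurrence 4 (position 11): no conditioning environment matches → elsewhere allophone [p].
Occurrence 5 (position 13): word-finally → [p̚].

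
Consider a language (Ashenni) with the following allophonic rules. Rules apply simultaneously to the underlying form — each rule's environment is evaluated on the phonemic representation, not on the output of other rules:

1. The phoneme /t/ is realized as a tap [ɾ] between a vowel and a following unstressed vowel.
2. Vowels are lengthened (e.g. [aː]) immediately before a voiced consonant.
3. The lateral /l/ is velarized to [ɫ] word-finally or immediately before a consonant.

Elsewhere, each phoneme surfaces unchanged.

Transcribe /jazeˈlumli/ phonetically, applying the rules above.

[jaːzeːˈluːmli]

/a/ (between /j/ and /z/): before a voiced consonant, so rule 2 applies → [aː].
/e/ meets the environment for rule 2 (before a voiced consonant) → [eː].
/l/ — between /e/ and /u/; rule 3 does not apply here → [l].
/u/ — between /l/ and /m/, before a voiced consonant — surfaces as [uː] (rule 2).
/l/ (between /m/ and /i/): rule 3 targets it, but not word-finally or immediately before a consonant → unchanged [l].
/i/ (word-final): rule 2 targets it, but not before a voiced consonant → unchanged [i].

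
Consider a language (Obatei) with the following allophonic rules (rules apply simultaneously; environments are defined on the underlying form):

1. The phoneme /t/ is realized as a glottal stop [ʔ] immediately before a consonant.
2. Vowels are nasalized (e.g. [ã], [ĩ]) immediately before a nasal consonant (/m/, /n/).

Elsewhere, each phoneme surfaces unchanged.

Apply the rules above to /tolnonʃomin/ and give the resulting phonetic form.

/t/ — word-initial; rule 1 does not apply here → [t].
/o/ — between /t/ and /l/; rule 2 does not apply here → [o].
/l/ — not in any rule's target class → [l].
/n/ — not in any rule's target class → [n].
/o/ (between /n/ and /n/): before a nasal consonant, so rule 2 applies → [õ].
/n/ — not in any rule's target class → [n].
/ʃ/ (between /n/ and /o/): no rule targets it → [ʃ].
/o/ (between /ʃ/ and /m/): before a nasal consonant, so rule 2 applies → [õ].
/m/ — not in any rule's target class → [m].
/i/ (between /m/ and /n/) occurs before a nasal consonant → [ĩ] by rule 2.
/n/ — not in any rule's target class → [n].

[tolnõnʃõmĩn]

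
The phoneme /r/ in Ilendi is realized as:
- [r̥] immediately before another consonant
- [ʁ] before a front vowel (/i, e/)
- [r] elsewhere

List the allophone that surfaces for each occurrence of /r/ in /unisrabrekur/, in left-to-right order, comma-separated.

[r], [ʁ], [r]

Occurrence 1 (position 5): no conditioning environment matches → elsewhere allophone [r].
Occurrence 2 (position 8): before a front vowel (/i, e/) → [ʁ].
Occurrence 3 (position 12): no conditioning environment matches → elsewhere allophone [r].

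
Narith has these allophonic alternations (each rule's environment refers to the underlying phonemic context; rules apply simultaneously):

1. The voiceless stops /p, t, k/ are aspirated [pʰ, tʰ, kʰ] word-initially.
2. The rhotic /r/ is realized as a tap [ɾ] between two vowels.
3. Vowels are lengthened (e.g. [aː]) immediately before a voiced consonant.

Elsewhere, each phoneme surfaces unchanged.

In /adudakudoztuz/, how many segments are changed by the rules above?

5

Segments that undergo a rule: /a/ → [aː] (rule 3); /u/ → [uː] (rule 3); /u/ → [uː] (rule 3); /o/ → [oː] (rule 3); /u/ → [uː] (rule 3).
All other segments surface unchanged.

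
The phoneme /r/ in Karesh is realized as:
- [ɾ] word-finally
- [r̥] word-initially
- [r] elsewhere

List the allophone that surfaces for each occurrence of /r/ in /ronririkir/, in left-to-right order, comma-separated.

Occurrence 1 (position 1): word-initially → [r̥].
Occurrence 2 (position 4): no conditioning environment matches → elsewhere allophone [r].
Occurrence 3 (position 6): no conditioning environment matches → elsewhere allophone [r].
Occurrence 4 (position 10): word-finally → [ɾ].

[r̥], [r], [r], [ɾ]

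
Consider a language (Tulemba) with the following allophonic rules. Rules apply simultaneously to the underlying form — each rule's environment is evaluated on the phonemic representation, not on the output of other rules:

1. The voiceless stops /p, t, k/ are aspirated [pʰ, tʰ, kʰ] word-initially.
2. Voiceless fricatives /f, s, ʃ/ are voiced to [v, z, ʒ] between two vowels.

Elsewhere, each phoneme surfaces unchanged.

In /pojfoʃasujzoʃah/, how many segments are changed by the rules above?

4

Segments that undergo a rule: /p/ → [pʰ] (rule 1); /ʃ/ → [ʒ] (rule 2); /s/ → [z] (rule 2); /ʃ/ → [ʒ] (rule 2).
All other segments surface unchanged.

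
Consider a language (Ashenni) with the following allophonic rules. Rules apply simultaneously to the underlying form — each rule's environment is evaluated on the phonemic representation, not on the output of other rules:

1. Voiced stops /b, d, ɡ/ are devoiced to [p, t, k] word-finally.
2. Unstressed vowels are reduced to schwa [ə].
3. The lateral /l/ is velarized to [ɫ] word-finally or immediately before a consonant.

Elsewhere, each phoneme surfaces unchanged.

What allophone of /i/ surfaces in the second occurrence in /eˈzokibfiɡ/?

/i/ (between /f/ and /ɡ/): in an unstressed syllable, so rule 2 applies → [ə].

[ə]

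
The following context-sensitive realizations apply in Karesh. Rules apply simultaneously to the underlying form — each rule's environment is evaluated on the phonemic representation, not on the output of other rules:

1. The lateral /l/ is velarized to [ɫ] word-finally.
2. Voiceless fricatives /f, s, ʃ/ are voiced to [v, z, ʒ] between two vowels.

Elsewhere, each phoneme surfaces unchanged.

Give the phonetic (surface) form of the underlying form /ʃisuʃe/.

[ʃizuʒe]

/ʃ/ (word-initial) is in the target of rule 2 but the environment (between two vowels) is not met → [ʃ].
/s/ (between /i/ and /u/): between two vowels, so rule 2 applies → [z].
/ʃ/ — between /u/ and /e/, between two vowels — surfaces as [ʒ] (rule 2).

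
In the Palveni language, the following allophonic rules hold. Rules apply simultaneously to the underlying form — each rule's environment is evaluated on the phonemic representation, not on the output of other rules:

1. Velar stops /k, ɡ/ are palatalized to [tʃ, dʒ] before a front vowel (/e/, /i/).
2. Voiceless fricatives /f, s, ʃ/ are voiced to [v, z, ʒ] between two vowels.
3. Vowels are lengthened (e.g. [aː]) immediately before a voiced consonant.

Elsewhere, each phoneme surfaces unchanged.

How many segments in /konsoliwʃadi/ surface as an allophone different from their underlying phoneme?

4

Segments that undergo a rule: /o/ → [oː] (rule 3); /o/ → [oː] (rule 3); /i/ → [iː] (rule 3); /a/ → [aː] (rule 3).
All other segments surface unchanged.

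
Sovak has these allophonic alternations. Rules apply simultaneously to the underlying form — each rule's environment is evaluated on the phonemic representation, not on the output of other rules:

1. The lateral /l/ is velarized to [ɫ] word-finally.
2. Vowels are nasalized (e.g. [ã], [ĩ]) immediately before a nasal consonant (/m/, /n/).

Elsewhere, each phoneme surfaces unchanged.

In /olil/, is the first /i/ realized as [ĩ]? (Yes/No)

/i/ (between /l/ and /l/): rule 2 targets it, but not before a nasal consonant → unchanged [i].
The actual realization is [i], not [ĩ].

No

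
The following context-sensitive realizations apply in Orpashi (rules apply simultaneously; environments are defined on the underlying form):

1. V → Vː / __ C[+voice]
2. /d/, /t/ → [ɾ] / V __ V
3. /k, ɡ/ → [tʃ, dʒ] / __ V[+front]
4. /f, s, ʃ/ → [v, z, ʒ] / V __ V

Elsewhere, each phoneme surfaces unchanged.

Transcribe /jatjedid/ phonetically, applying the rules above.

[jatjeːɾiːd]

/j/ (word-initial) is unaffected → [j].
/a/ (between /j/ and /t/): rule 1 targets it, but not before a voiced consonant → unchanged [a].
/t/ (between /a/ and /j/) is in the target of rule 2 but the environment (between two vowels) is not met → [t].
/j/ (between /t/ and /e/) is unaffected → [j].
Rule 1 applies to /e/ (between /j/ and /d/: before a voiced consonant) → [eː].
/d/ (between /e/ and /i/): between two vowels, so rule 2 applies → [ɾ].
/i/ meets the environment for rule 1 (before a voiced consonant) → [iː].
/d/ (word-final): rule 2 targets it, but not between two vowels → unchanged [d].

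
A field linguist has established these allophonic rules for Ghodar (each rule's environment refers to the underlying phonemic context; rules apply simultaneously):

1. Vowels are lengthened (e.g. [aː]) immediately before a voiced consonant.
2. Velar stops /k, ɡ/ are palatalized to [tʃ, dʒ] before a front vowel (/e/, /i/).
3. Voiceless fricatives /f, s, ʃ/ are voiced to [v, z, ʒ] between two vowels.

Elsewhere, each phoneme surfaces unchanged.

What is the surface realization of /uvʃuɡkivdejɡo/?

/u/ — word-initial, before a voiced consonant — surfaces as [uː] (rule 1).
/v/ (between /u/ and /ʃ/) is unaffected → [v].
/ʃ/ — between /v/ and /u/; rule 3 does not apply here → [ʃ].
/u/ — between /ʃ/ and /ɡ/, before a voiced consonant — surfaces as [uː] (rule 1).
/ɡ/ — between /u/ and /k/; rule 2 does not apply here → [ɡ].
Rule 2 applies to /k/ (between /ɡ/ and /i/: before a front vowel) → [tʃ].
Rule 1 applies to /i/ (between /k/ and /v/: before a voiced consonant) → [iː].
/v/ — not in any rule's target class → [v].
/d/ stays [d].
Rule 1 applies to /e/ (between /d/ and /j/: before a voiced consonant) → [eː].
/j/ — not in any rule's target class → [j].
/ɡ/ (between /j/ and /o/) is in the target of rule 2 but the environment (before a front vowel) is not met → [ɡ].
/o/ (word-final): rule 1 targets it, but not before a voiced consonant → unchanged [o].

[uːvʃuːɡtʃiːvdeːjɡo]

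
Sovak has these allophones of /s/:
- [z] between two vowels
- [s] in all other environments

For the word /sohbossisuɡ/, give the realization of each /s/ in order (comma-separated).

[s], [s], [s], [z]

Occurrence 1 (position 1): no conditioning environment matches → elsewhere allophone [s].
Occurrence 2 (position 6): no conditioning environment matches → elsewhere allophone [s].
Occurrence 3 (position 7): no conditioning environment matches → elsewhere allophone [s].
Occurrence 4 (position 9): between two vowels → [z].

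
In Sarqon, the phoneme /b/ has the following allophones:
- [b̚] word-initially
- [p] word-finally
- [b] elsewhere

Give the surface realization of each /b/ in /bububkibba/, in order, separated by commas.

Occurrence 1 (position 1): word-initially → [b̚].
Occurrence 2 (position 3): no conditioning environment matches → elsewhere allophone [b].
Occurrence 3 (position 5): no conditioning environment matches → elsewhere allophone [b].
Occurrence 4 (position 8): no conditioning environment matches → elsewhere allophone [b].
Occurrence 5 (position 9): no conditioning environment matches → elsewhere allophone [b].

[b̚], [b], [b], [b], [b]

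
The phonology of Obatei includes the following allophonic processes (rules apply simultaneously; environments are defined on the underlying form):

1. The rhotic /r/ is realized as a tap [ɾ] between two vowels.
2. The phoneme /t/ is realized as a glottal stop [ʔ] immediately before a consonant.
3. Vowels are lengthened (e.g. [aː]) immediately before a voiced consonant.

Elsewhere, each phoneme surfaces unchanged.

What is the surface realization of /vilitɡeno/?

/v/ (word-initial) is unaffected → [v].
/i/ — between /v/ and /l/, before a voiced consonant — surfaces as [iː] (rule 3).
/l/ — not in any rule's target class → [l].
/i/ — between /l/ and /t/; rule 3 does not apply here → [i].
Rule 2 applies to /t/ (between /i/ and /ɡ/: immediately before a consonant) → [ʔ].
/ɡ/ (between /t/ and /e/): no rule targets it → [ɡ].
/e/ (between /ɡ/ and /n/): before a voiced consonant, so rule 3 applies → [eː].
/n/ — not in any rule's target class → [n].
/o/ (word-final): rule 3 targets it, but not before a voiced consonant → unchanged [o].

[viːliʔɡeːno]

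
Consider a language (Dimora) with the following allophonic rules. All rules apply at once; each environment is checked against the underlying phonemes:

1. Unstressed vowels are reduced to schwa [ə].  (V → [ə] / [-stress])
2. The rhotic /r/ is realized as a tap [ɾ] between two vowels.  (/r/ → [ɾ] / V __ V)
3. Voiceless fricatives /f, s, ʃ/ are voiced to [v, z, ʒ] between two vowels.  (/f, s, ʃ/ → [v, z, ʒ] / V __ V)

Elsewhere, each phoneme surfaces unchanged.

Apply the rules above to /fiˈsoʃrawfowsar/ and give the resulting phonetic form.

/f/ (word-initial) fails the environment for rule 3, so it stays [f].
Rule 1 applies to /i/ (between /f/ and /s/: in an unstressed syllable) → [ə].
/s/ (between /i/ and /o/): between two vowels, so rule 3 applies → [z].
/o/ — between /s/ and /ʃ/; rule 1 does not apply here → [o].
/ʃ/ (between /o/ and /r/) is in the target of rule 3 but the environment (between two vowels) is not met → [ʃ].
/r/ (between /ʃ/ and /a/) fails the environment for rule 2, so it stays [r].
Rule 1 applies to /a/ (between /r/ and /w/: in an unstressed syllable) → [ə].
/w/ stays [w].
/f/ — between /w/ and /o/; rule 3 does not apply here → [f].
Rule 1 applies to /o/ (between /f/ and /w/: in an unstressed syllable) → [ə].
/w/ (between /o/ and /s/) is unaffected → [w].
/s/ (between /w/ and /a/): rule 3 targets it, but not between two vowels → unchanged [s].
/a/ meets the environment for rule 1 (in an unstressed syllable) → [ə].
/r/ (word-final) is in the target of rule 2 but the environment (between two vowels) is not met → [r].

[fəˈzoʃrəwfəwsər]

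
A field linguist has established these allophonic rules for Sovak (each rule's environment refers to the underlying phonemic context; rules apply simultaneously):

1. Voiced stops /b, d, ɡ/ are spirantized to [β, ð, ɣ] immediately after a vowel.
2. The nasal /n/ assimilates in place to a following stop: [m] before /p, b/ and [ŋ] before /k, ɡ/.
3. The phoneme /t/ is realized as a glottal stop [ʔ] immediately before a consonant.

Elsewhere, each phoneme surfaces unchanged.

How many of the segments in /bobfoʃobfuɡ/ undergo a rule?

3

Segments that undergo a rule: /b/ → [β] (rule 1); /b/ → [β] (rule 1); /ɡ/ → [ɣ] (rule 1).
All other segments surface unchanged.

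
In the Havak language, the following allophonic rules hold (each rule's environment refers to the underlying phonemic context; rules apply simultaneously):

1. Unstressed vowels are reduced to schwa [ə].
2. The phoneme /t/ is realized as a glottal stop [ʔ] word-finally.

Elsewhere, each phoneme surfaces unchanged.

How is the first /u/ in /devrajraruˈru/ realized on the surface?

/u/ (between /r/ and /r/) occurs in an unstressed syllable → [ə] by rule 1.

[ə]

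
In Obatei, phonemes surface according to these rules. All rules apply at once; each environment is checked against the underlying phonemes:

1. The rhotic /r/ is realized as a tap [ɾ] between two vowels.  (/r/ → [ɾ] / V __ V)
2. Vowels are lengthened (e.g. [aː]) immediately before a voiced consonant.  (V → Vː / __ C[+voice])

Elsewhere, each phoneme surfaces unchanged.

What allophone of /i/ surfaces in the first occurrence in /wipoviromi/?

[i]

/i/ (between /w/ and /p/) is in the target of rule 2 but the environment (before a voiced consonant) is not met → [i].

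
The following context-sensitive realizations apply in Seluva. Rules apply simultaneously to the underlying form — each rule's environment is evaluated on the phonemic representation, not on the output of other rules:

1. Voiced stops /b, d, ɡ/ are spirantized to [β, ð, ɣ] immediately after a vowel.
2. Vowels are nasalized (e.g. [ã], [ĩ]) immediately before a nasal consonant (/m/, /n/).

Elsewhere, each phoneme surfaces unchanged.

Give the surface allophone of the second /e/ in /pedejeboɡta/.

[e]

/e/ — between /d/ and /j/; rule 2 does not apply here → [e].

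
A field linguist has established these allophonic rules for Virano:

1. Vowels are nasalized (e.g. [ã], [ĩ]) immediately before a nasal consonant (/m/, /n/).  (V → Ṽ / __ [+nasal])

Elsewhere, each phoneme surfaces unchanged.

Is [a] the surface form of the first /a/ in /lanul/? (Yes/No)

No

Rule 1 applies to /a/ (between /l/ and /n/: before a nasal consonant) → [ã].
The actual realization is [ã], not [a].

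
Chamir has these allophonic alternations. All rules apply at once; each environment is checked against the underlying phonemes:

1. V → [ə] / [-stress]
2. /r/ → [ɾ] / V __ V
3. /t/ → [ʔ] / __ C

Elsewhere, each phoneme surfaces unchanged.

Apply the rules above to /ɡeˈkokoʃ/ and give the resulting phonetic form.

[ɡəˈkokəʃ]

Rule 1 applies to /e/ (between /ɡ/ and /k/: in an unstressed syllable) → [ə].
/o/ (between /k/ and /k/) fails the environment for rule 1, so it stays [o].
/o/ meets the environment for rule 1 (in an unstressed syllable) → [ə].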